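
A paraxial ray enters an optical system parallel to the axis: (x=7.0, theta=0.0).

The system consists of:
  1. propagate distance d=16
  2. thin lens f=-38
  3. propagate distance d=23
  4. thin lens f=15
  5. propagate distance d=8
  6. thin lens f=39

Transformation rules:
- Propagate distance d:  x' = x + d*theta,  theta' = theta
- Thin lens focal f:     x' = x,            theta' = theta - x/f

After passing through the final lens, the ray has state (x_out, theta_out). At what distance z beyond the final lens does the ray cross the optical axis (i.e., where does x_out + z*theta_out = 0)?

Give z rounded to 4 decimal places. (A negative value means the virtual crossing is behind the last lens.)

Initial: x=7.0000 theta=0.0000
After 1 (propagate distance d=16): x=7.0000 theta=0.0000
After 2 (thin lens f=-38): x=7.0000 theta=7/38 (≈0.1842)
After 3 (propagate distance d=23): x=427/38 (≈11.2368) theta=7/38 (≈0.1842)
After 4 (thin lens f=15): x=427/38 (≈11.2368) theta=-161/285 (≈-0.5649)
After 5 (propagate distance d=8): x=3829/570 (≈6.7175) theta=-161/285 (≈-0.5649)
After 6 (thin lens f=39): x=3829/570 (≈6.7175) theta=-16387/22230 (≈-0.7372)
z_focus = -x_out/theta_out = -(3829/570)/(-16387/22230) = 21333/2341 ≈ 9.1128
Rounded to 4 decimal places: z = 9.1128

Answer: 9.1128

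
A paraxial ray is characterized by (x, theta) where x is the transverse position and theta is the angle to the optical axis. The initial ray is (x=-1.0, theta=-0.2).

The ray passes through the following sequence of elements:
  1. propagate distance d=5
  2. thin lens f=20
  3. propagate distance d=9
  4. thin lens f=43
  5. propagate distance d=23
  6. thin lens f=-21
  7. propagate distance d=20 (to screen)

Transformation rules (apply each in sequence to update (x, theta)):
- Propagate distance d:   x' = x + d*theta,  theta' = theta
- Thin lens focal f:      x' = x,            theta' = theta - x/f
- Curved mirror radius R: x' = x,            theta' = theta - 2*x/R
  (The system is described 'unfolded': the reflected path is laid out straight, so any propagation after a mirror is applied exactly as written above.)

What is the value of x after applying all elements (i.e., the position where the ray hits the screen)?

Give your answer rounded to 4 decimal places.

Answer: -7.7751

Derivation:
Initial: x=-1.0000 theta=-0.2000
After 1 (propagate distance d=5): x=-2.0000 theta=-0.2000
After 2 (thin lens f=20): x=-2.0000 theta=-0.1000
After 3 (propagate distance d=9): x=-2.9000 theta=-0.1000
After 4 (thin lens f=43): x=-2.9000 theta=-7/215 (≈-0.0326)
After 5 (propagate distance d=23): x=-1569/430 (≈-3.6488) theta=-7/215 (≈-0.0326)
After 6 (thin lens f=-21): x=-1569/430 (≈-3.6488) theta=-621/3010 (≈-0.2063)
After 7 (propagate distance d=20 (to screen)): x=-23403/3010 (≈-7.7751) theta=-621/3010 (≈-0.2063)
Rounded to 4 decimal places: x = -7.7751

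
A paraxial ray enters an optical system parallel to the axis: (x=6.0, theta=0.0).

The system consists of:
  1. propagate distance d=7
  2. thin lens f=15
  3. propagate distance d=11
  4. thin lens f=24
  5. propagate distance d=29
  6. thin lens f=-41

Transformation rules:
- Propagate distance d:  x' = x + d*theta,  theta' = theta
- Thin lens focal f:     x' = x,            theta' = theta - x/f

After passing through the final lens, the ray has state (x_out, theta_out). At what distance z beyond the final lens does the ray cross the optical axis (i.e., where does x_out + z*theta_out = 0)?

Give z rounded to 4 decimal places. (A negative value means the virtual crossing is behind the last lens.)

Initial: x=6.0000 theta=0.0000
After 1 (propagate distance d=7): x=6.0000 theta=0.0000
After 2 (thin lens f=15): x=6.0000 theta=-0.4000
After 3 (propagate distance d=11): x=1.6000 theta=-0.4000
After 4 (thin lens f=24): x=1.6000 theta=-7/15 (≈-0.4667)
After 5 (propagate distance d=29): x=-179/15 (≈-11.9333) theta=-7/15 (≈-0.4667)
After 6 (thin lens f=-41): x=-179/15 (≈-11.9333) theta=-466/615 (≈-0.7577)
z_focus = -x_out/theta_out = -(-179/15)/(-466/615) = -7339/466 ≈ -15.7489
Rounded to 4 decimal places: z = -15.7489

Answer: -15.7489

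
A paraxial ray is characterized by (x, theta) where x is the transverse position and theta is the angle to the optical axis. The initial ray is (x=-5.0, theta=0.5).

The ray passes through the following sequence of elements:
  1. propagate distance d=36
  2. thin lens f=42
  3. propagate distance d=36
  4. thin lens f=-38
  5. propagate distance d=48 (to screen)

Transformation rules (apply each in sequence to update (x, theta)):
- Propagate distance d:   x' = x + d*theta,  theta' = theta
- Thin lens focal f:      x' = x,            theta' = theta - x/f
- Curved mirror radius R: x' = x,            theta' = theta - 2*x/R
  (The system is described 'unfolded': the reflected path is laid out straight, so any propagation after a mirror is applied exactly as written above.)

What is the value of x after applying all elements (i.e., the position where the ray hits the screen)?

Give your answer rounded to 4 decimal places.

Initial: x=-5.0000 theta=0.5000
After 1 (propagate distance d=36): x=13.0000 theta=0.5000
After 2 (thin lens f=42): x=13.0000 theta=4/21 (≈0.1905)
After 3 (propagate distance d=36): x=139/7 (≈19.8571) theta=4/21 (≈0.1905)
After 4 (thin lens f=-38): x=139/7 (≈19.8571) theta=569/798 (≈0.7130)
After 5 (propagate distance d=48 (to screen)): x=7193/133 (≈54.0827) theta=569/798 (≈0.7130)
Rounded to 4 decimal places: x = 54.0827

Answer: 54.0827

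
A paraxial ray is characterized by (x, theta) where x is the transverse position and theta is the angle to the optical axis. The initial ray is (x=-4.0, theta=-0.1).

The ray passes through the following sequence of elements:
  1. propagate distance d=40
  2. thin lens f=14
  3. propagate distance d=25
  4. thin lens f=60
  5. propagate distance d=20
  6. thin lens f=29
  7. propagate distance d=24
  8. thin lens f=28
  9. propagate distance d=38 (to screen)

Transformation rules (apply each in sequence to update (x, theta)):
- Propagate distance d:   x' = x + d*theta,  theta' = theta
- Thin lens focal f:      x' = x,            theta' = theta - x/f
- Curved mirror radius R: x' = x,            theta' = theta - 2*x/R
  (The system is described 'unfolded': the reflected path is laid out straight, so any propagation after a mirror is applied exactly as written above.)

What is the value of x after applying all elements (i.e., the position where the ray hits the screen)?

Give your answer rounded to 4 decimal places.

Initial: x=-4.0000 theta=-0.1000
After 1 (propagate distance d=40): x=-8.0000 theta=-0.1000
After 2 (thin lens f=14): x=-8.0000 theta=33/70 (≈0.4714)
After 3 (propagate distance d=25): x=53/14 (≈3.7857) theta=33/70 (≈0.4714)
After 4 (thin lens f=60): x=53/14 (≈3.7857) theta=49/120 (≈0.4083)
After 5 (propagate distance d=20): x=251/21 (≈11.9524) theta=49/120 (≈0.4083)
After 6 (thin lens f=29): x=251/21 (≈11.9524) theta=-31/8120 (≈-0.0038)
After 7 (propagate distance d=24): x=36116/3045 (≈11.8608) theta=-31/8120 (≈-0.0038)
After 8 (thin lens f=28): x=36116/3045 (≈11.8608) theta=-72883/170520 (≈-0.4274)
After 9 (propagate distance d=38 (to screen)): x=-373529/85260 (≈-4.3811) theta=-72883/170520 (≈-0.4274)
Rounded to 4 decimal places: x = -4.3811

Answer: -4.3811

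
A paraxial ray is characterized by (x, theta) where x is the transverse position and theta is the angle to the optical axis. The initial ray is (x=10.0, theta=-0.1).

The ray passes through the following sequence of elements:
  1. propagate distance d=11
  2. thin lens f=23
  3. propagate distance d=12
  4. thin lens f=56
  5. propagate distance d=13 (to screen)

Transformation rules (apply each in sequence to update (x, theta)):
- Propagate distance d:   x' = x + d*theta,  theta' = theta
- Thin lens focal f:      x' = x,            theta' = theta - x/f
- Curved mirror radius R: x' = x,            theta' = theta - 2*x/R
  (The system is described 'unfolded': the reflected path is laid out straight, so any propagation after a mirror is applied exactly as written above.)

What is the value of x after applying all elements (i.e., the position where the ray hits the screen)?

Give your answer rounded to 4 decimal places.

Initial: x=10.0000 theta=-0.1000
After 1 (propagate distance d=11): x=8.9000 theta=-0.1000
After 2 (thin lens f=23): x=8.9000 theta=-56/115 (≈-0.4870)
After 3 (propagate distance d=12): x=703/230 (≈3.0565) theta=-56/115 (≈-0.4870)
After 4 (thin lens f=56): x=703/230 (≈3.0565) theta=-1395/2576 (≈-0.5415)
After 5 (propagate distance d=13 (to screen)): x=-51307/12880 (≈-3.9835) theta=-1395/2576 (≈-0.5415)
Rounded to 4 decimal places: x = -3.9835

Answer: -3.9835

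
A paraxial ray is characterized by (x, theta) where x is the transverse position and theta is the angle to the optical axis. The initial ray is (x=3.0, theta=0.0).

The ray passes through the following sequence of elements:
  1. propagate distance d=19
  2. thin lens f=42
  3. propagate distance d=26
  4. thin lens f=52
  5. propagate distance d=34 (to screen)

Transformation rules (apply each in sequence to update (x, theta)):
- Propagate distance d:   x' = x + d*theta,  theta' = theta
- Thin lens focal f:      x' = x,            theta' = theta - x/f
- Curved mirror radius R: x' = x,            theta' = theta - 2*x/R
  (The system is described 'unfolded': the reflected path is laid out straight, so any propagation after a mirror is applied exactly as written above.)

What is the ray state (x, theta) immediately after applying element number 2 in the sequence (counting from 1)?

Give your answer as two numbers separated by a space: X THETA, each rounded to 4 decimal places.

Initial: x=3.0000 theta=0.0000
After 1 (propagate distance d=19): x=3.0000 theta=0.0000
After 2 (thin lens f=42): x=3.0000 theta=-1/14 (≈-0.0714)
Rounded to 4 decimal places: x = 3.0000, theta = -0.0714

Answer: 3.0000 -0.0714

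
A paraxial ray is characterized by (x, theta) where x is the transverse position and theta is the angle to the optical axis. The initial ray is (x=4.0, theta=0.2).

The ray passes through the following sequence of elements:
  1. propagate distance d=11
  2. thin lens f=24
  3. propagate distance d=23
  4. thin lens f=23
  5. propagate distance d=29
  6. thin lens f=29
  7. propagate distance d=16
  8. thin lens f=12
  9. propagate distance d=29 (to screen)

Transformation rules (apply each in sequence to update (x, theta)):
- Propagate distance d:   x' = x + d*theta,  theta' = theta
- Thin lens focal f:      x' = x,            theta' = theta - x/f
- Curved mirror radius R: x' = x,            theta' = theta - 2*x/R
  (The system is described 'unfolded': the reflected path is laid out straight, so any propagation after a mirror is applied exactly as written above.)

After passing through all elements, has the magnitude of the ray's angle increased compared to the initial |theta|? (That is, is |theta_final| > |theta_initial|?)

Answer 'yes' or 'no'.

Answer: yes

Derivation:
Initial: x=4.0000 theta=0.2000
After 1 (propagate distance d=11): x=6.2000 theta=0.2000
After 2 (thin lens f=24): x=6.2000 theta=-7/120 (≈-0.0583)
After 3 (propagate distance d=23): x=583/120 (≈4.8583) theta=-7/120 (≈-0.0583)
After 4 (thin lens f=23): x=583/120 (≈4.8583) theta=-31/115 (≈-0.2696)
After 5 (propagate distance d=29): x=-8167/2760 (≈-2.9591) theta=-31/115 (≈-0.2696)
After 6 (thin lens f=29): x=-8167/2760 (≈-2.9591) theta=-583/3480 (≈-0.1675)
After 7 (propagate distance d=16): x=-451387/80040 (≈-5.6395) theta=-583/3480 (≈-0.1675)
After 8 (thin lens f=12): x=-451387/80040 (≈-5.6395) theta=290479/960480 (≈0.3024)
After 9 (propagate distance d=29 (to screen)): x=3007247/960480 (≈3.1310) theta=290479/960480 (≈0.3024)
|theta_initial|=0.2000 |theta_final|=290479/960480 (≈0.3024) -> increased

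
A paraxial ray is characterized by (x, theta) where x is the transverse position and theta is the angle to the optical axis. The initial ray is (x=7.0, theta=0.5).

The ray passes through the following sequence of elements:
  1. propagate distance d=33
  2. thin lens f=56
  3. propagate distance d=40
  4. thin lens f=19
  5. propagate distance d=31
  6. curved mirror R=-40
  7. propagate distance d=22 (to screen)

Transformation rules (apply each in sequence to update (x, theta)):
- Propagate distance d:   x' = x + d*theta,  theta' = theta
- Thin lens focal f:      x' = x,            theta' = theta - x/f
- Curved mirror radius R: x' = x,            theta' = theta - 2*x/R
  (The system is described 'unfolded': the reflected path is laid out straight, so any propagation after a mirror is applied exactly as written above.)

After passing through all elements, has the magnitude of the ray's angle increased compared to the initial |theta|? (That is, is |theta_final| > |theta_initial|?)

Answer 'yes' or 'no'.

Answer: yes

Derivation:
Initial: x=7.0000 theta=0.5000
After 1 (propagate distance d=33): x=23.5000 theta=0.5000
After 2 (thin lens f=56): x=23.5000 theta=9/112 (≈0.0804)
After 3 (propagate distance d=40): x=187/7 (≈26.7143) theta=9/112 (≈0.0804)
After 4 (thin lens f=19): x=187/7 (≈26.7143) theta=-403/304 (≈-1.3257)
After 5 (propagate distance d=31): x=-30603/2128 (≈-14.3811) theta=-403/304 (≈-1.3257)
After 6 (curved mirror R=-40): x=-30603/2128 (≈-14.3811) theta=-87023/42560 (≈-2.0447)
After 7 (propagate distance d=22 (to screen)): x=-180469/3040 (≈-59.3648) theta=-87023/42560 (≈-2.0447)
|theta_initial|=0.5000 |theta_final|=87023/42560 (≈2.0447) -> increased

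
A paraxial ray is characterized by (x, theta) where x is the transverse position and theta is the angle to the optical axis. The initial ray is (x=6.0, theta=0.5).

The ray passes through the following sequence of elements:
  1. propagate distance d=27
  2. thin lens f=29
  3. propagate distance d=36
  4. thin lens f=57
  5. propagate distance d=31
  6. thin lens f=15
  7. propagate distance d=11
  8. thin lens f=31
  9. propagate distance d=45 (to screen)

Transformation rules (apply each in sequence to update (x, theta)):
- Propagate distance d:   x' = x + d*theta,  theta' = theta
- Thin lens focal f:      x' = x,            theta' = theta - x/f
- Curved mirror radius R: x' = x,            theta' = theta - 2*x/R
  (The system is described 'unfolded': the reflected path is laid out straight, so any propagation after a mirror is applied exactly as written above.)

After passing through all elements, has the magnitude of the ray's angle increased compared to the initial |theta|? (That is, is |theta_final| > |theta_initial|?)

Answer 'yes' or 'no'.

Answer: no

Derivation:
Initial: x=6.0000 theta=0.5000
After 1 (propagate distance d=27): x=19.5000 theta=0.5000
After 2 (thin lens f=29): x=19.5000 theta=-5/29 (≈-0.1724)
After 3 (propagate distance d=36): x=771/58 (≈13.2931) theta=-5/29 (≈-0.1724)
After 4 (thin lens f=57): x=771/58 (≈13.2931) theta=-447/1102 (≈-0.4056)
After 5 (propagate distance d=31): x=396/551 (≈0.7187) theta=-447/1102 (≈-0.4056)
After 6 (thin lens f=15): x=396/551 (≈0.7187) theta=-2499/5510 (≈-0.4535)
After 7 (propagate distance d=11): x=-23529/5510 (≈-4.2702) theta=-2499/5510 (≈-0.4535)
After 8 (thin lens f=31): x=-23529/5510 (≈-4.2702) theta=-6/19 (≈-0.3158)
After 9 (propagate distance d=45 (to screen)): x=-101829/5510 (≈-18.4808) theta=-6/19 (≈-0.3158)
|theta_initial|=0.5000 |theta_final|=6/19 (≈0.3158) -> not increased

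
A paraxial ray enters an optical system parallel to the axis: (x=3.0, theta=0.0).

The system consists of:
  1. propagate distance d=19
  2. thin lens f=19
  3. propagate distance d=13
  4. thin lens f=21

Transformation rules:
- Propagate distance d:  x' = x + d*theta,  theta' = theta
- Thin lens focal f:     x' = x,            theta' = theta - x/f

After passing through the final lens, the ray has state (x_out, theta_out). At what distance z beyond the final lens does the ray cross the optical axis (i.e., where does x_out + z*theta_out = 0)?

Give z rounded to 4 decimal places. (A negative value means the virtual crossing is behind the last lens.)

Answer: 4.6667

Derivation:
Initial: x=3.0000 theta=0.0000
After 1 (propagate distance d=19): x=3.0000 theta=0.0000
After 2 (thin lens f=19): x=3.0000 theta=-3/19 (≈-0.1579)
After 3 (propagate distance d=13): x=18/19 (≈0.9474) theta=-3/19 (≈-0.1579)
After 4 (thin lens f=21): x=18/19 (≈0.9474) theta=-27/133 (≈-0.2030)
z_focus = -x_out/theta_out = -(18/19)/(-27/133) = 14/3 ≈ 4.6667
Rounded to 4 decimal places: z = 4.6667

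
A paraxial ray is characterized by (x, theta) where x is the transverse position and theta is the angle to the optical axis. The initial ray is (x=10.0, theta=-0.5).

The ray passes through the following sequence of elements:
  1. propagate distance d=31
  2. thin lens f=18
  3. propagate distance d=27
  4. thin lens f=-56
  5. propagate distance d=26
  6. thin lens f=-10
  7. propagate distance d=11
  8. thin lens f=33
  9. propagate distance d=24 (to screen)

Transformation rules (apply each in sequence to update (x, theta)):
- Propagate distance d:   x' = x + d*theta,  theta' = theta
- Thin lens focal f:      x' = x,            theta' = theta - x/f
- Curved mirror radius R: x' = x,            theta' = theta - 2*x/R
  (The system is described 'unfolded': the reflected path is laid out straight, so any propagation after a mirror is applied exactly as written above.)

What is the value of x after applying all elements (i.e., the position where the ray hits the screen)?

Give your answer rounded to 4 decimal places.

Initial: x=10.0000 theta=-0.5000
After 1 (propagate distance d=31): x=-5.5000 theta=-0.5000
After 2 (thin lens f=18): x=-5.5000 theta=-7/36 (≈-0.1944)
After 3 (propagate distance d=27): x=-10.7500 theta=-7/36 (≈-0.1944)
After 4 (thin lens f=-56): x=-10.7500 theta=-779/2016 (≈-0.3864)
After 5 (propagate distance d=26): x=-20963/1008 (≈-20.7966) theta=-779/2016 (≈-0.3864)
After 6 (thin lens f=-10): x=-20963/1008 (≈-20.7966) theta=-1381/560 (≈-2.4661)
After 7 (propagate distance d=11): x=-120767/2520 (≈-47.9234) theta=-1381/560 (≈-2.4661)
After 8 (thin lens f=33): x=-120767/2520 (≈-47.9234) theta=-24089/23760 (≈-1.0138)
After 9 (propagate distance d=24 (to screen)): x=-667643/9240 (≈-72.2557) theta=-24089/23760 (≈-1.0138)
Rounded to 4 decimal places: x = -72.2557

Answer: -72.2557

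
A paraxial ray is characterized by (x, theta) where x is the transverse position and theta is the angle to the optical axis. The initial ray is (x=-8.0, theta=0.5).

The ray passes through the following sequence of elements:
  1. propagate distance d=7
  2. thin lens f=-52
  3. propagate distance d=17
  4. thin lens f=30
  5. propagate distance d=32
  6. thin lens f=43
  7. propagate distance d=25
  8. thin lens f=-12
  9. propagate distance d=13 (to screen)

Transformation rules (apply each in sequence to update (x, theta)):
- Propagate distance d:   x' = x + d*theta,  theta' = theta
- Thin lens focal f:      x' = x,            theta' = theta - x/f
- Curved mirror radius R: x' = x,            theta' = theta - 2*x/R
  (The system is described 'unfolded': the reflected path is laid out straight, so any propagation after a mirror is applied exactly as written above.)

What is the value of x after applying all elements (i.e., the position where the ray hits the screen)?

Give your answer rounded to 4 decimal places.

Answer: 28.8657

Derivation:
Initial: x=-8.0000 theta=0.5000
After 1 (propagate distance d=7): x=-4.5000 theta=0.5000
After 2 (thin lens f=-52): x=-4.5000 theta=43/104 (≈0.4135)
After 3 (propagate distance d=17): x=263/104 (≈2.5288) theta=43/104 (≈0.4135)
After 4 (thin lens f=30): x=263/104 (≈2.5288) theta=79/240 (≈0.3292)
After 5 (propagate distance d=32): x=20377/1560 (≈13.0622) theta=79/240 (≈0.3292)
After 6 (thin lens f=43): x=20377/1560 (≈13.0622) theta=3407/134160 (≈0.0254)
After 7 (propagate distance d=25): x=1837597/134160 (≈13.6971) theta=3407/134160 (≈0.0254)
After 8 (thin lens f=-12): x=1837597/134160 (≈13.6971) theta=1878481/1609920 (≈1.1668)
After 9 (propagate distance d=13 (to screen)): x=46471417/1609920 (≈28.8657) theta=1878481/1609920 (≈1.1668)
Rounded to 4 decimal places: x = 28.8657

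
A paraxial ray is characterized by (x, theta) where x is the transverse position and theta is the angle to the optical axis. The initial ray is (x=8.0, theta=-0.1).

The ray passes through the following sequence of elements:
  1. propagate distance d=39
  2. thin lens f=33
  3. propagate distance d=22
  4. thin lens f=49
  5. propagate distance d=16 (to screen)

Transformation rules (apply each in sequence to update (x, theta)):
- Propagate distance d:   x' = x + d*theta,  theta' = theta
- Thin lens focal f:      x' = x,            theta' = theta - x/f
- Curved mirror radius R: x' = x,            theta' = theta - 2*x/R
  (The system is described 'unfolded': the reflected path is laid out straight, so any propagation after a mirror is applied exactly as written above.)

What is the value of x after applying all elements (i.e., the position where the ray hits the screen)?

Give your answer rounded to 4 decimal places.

Initial: x=8.0000 theta=-0.1000
After 1 (propagate distance d=39): x=4.1000 theta=-0.1000
After 2 (thin lens f=33): x=4.1000 theta=-37/165 (≈-0.2242)
After 3 (propagate distance d=22): x=-5/6 (≈-0.8333) theta=-37/165 (≈-0.2242)
After 4 (thin lens f=49): x=-5/6 (≈-0.8333) theta=-1117/5390 (≈-0.2072)
After 5 (propagate distance d=16 (to screen)): x=-67091/16170 (≈-4.1491) theta=-1117/5390 (≈-0.2072)
Rounded to 4 decimal places: x = -4.1491

Answer: -4.1491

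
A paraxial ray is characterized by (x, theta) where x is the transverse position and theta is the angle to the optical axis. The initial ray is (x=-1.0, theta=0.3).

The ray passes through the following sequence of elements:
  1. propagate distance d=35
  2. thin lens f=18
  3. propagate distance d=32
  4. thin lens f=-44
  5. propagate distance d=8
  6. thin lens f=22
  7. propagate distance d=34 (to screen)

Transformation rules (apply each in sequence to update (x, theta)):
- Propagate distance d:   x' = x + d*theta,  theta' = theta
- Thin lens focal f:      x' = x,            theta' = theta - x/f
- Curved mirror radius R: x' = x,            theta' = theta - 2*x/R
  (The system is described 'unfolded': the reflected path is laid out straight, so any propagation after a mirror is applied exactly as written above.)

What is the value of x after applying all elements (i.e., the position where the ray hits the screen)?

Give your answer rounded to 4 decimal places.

Answer: -6.4673

Derivation:
Initial: x=-1.0000 theta=0.3000
After 1 (propagate distance d=35): x=9.5000 theta=0.3000
After 2 (thin lens f=18): x=9.5000 theta=-41/180 (≈-0.2278)
After 3 (propagate distance d=32): x=199/90 (≈2.2111) theta=-41/180 (≈-0.2278)
After 4 (thin lens f=-44): x=199/90 (≈2.2111) theta=-703/3960 (≈-0.1775)
After 5 (propagate distance d=8): x=87/110 (≈0.7909) theta=-703/3960 (≈-0.1775)
After 6 (thin lens f=22): x=87/110 (≈0.7909) theta=-9299/43560 (≈-0.2135)
After 7 (propagate distance d=34 (to screen)): x=-140857/21780 (≈-6.4673) theta=-9299/43560 (≈-0.2135)
Rounded to 4 decimal places: x = -6.4673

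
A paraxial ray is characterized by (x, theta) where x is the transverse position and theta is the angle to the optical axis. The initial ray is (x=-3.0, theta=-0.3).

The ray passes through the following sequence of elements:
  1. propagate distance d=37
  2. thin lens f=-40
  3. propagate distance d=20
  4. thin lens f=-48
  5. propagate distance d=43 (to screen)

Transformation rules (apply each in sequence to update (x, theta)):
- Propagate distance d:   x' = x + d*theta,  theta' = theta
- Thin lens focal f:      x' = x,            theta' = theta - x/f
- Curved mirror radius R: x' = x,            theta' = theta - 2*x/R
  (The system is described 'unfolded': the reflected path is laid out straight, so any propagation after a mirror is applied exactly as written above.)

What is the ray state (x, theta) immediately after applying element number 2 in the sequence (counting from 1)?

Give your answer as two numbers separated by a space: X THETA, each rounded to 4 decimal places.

Answer: -14.1000 -0.6525

Derivation:
Initial: x=-3.0000 theta=-0.3000
After 1 (propagate distance d=37): x=-14.1000 theta=-0.3000
After 2 (thin lens f=-40): x=-14.1000 theta=-0.6525
Rounded to 4 decimal places: x = -14.1000, theta = -0.6525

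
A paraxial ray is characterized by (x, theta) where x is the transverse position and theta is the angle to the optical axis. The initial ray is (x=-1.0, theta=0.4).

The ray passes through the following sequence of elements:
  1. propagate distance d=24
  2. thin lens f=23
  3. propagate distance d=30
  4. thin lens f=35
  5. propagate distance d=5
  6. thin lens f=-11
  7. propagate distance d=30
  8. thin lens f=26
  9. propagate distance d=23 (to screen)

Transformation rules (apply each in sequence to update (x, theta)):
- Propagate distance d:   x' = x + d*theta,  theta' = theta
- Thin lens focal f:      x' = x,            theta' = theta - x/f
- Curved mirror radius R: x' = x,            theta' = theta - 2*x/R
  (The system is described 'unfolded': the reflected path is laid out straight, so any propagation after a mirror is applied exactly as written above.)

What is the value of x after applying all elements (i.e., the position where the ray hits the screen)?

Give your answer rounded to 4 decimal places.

Initial: x=-1.0000 theta=0.4000
After 1 (propagate distance d=24): x=8.6000 theta=0.4000
After 2 (thin lens f=23): x=8.6000 theta=3/115 (≈0.0261)
After 3 (propagate distance d=30): x=1079/115 (≈9.3826) theta=3/115 (≈0.0261)
After 4 (thin lens f=35): x=1079/115 (≈9.3826) theta=-974/4025 (≈-0.2420)
After 5 (propagate distance d=5): x=6579/805 (≈8.1727) theta=-974/4025 (≈-0.2420)
After 6 (thin lens f=-11): x=6579/805 (≈8.1727) theta=22181/44275 (≈0.5010)
After 7 (propagate distance d=30): x=41091/1771 (≈23.2021) theta=22181/44275 (≈0.5010)
After 8 (thin lens f=26): x=41091/1771 (≈23.2021) theta=-64367/164450 (≈-0.3914)
After 9 (propagate distance d=23 (to screen)): x=16346063/1151150 (≈14.1998) theta=-64367/164450 (≈-0.3914)
Rounded to 4 decimal places: x = 14.1998

Answer: 14.1998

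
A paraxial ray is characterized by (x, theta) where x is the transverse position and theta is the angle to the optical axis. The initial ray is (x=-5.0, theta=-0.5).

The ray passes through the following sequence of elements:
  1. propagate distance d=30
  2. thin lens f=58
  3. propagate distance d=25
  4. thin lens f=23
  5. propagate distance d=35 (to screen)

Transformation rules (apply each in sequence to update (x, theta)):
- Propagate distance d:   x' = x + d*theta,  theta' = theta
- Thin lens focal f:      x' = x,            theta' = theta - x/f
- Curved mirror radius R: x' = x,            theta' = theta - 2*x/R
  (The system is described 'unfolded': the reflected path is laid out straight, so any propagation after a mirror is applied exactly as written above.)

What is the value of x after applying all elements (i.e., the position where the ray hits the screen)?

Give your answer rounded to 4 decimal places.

Initial: x=-5.0000 theta=-0.5000
After 1 (propagate distance d=30): x=-20.0000 theta=-0.5000
After 2 (thin lens f=58): x=-20.0000 theta=-9/58 (≈-0.1552)
After 3 (propagate distance d=25): x=-1385/58 (≈-23.8793) theta=-9/58 (≈-0.1552)
After 4 (thin lens f=23): x=-1385/58 (≈-23.8793) theta=589/667 (≈0.8831)
After 5 (propagate distance d=35 (to screen)): x=9375/1334 (≈7.0277) theta=589/667 (≈0.8831)
Rounded to 4 decimal places: x = 7.0277

Answer: 7.0277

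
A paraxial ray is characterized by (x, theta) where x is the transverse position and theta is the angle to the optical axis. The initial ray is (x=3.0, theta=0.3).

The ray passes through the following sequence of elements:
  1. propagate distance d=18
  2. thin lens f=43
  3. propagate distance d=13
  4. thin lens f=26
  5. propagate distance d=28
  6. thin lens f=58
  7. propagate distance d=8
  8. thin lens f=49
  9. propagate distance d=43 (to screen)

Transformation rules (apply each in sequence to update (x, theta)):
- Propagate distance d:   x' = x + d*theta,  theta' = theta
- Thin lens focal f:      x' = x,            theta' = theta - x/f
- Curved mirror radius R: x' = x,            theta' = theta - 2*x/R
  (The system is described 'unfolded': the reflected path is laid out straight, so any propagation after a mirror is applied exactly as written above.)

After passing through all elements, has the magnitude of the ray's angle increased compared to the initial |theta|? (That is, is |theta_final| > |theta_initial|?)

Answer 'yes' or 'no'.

Initial: x=3.0000 theta=0.3000
After 1 (propagate distance d=18): x=8.4000 theta=0.3000
After 2 (thin lens f=43): x=8.4000 theta=9/86 (≈0.1047)
After 3 (propagate distance d=13): x=4197/430 (≈9.7605) theta=9/86 (≈0.1047)
After 4 (thin lens f=26): x=4197/430 (≈9.7605) theta=-3027/11180 (≈-0.2708)
After 5 (propagate distance d=28): x=12183/5590 (≈2.1794) theta=-3027/11180 (≈-0.2708)
After 6 (thin lens f=58): x=12183/5590 (≈2.1794) theta=-49983/162110 (≈-0.3083)
After 7 (propagate distance d=8): x=-46557/162110 (≈-0.2872) theta=-49983/162110 (≈-0.3083)
After 8 (thin lens f=49): x=-46557/162110 (≈-0.2872) theta=-34323/113477 (≈-0.3025)
After 9 (propagate distance d=43 (to screen)): x=-15084789/1134770 (≈-13.2933) theta=-34323/113477 (≈-0.3025)
|theta_initial|=0.3000 |theta_final|=34323/113477 (≈0.3025) -> increased

Answer: yes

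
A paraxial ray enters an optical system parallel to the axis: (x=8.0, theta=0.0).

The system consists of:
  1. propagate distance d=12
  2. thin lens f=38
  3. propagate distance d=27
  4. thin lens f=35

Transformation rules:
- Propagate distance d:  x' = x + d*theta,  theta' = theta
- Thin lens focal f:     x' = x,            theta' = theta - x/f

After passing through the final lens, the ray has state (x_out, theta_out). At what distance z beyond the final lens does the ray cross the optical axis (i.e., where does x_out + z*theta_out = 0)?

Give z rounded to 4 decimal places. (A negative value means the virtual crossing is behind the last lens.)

Answer: 8.3696

Derivation:
Initial: x=8.0000 theta=0.0000
After 1 (propagate distance d=12): x=8.0000 theta=0.0000
After 2 (thin lens f=38): x=8.0000 theta=-4/19 (≈-0.2105)
After 3 (propagate distance d=27): x=44/19 (≈2.3158) theta=-4/19 (≈-0.2105)
After 4 (thin lens f=35): x=44/19 (≈2.3158) theta=-184/665 (≈-0.2767)
z_focus = -x_out/theta_out = -(44/19)/(-184/665) = 385/46 ≈ 8.3696
Rounded to 4 decimal places: z = 8.3696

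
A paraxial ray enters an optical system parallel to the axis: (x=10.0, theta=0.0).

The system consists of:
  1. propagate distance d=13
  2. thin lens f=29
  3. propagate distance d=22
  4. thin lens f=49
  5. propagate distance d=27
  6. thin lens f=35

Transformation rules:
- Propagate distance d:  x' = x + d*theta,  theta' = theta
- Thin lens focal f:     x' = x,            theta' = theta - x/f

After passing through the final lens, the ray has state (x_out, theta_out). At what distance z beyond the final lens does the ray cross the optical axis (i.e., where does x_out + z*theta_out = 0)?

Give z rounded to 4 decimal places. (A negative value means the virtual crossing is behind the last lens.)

Initial: x=10.0000 theta=0.0000
After 1 (propagate distance d=13): x=10.0000 theta=0.0000
After 2 (thin lens f=29): x=10.0000 theta=-10/29 (≈-0.3448)
After 3 (propagate distance d=22): x=70/29 (≈2.4138) theta=-10/29 (≈-0.3448)
After 4 (thin lens f=49): x=70/29 (≈2.4138) theta=-80/203 (≈-0.3941)
After 5 (propagate distance d=27): x=-1670/203 (≈-8.2266) theta=-80/203 (≈-0.3941)
After 6 (thin lens f=35): x=-1670/203 (≈-8.2266) theta=-226/1421 (≈-0.1590)
z_focus = -x_out/theta_out = -(-1670/203)/(-226/1421) = -5845/113 ≈ -51.7257
Rounded to 4 decimal places: z = -51.7257

Answer: -51.7257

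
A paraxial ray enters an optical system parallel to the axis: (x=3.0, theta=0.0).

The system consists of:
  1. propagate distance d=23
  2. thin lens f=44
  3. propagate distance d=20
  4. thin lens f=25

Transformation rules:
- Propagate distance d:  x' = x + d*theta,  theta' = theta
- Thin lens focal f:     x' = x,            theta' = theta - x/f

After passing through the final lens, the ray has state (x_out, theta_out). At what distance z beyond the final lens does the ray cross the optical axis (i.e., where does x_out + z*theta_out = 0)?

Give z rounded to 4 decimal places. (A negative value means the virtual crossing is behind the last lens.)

Initial: x=3.0000 theta=0.0000
After 1 (propagate distance d=23): x=3.0000 theta=0.0000
After 2 (thin lens f=44): x=3.0000 theta=-3/44 (≈-0.0682)
After 3 (propagate distance d=20): x=18/11 (≈1.6364) theta=-3/44 (≈-0.0682)
After 4 (thin lens f=25): x=18/11 (≈1.6364) theta=-147/1100 (≈-0.1336)
z_focus = -x_out/theta_out = -(18/11)/(-147/1100) = 600/49 ≈ 12.2449
Rounded to 4 decimal places: z = 12.2449

Answer: 12.2449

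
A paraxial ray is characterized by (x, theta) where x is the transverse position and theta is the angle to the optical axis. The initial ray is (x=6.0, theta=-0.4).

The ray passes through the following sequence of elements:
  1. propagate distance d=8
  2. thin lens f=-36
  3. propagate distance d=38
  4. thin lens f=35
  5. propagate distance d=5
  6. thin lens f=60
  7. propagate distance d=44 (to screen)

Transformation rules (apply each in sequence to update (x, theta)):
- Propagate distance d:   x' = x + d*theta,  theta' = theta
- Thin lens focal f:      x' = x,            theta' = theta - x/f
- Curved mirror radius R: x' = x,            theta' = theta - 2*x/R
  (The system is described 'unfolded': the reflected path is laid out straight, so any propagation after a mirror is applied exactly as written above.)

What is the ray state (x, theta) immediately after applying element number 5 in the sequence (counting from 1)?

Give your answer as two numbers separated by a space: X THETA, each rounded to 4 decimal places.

Answer: -9.7063 -0.0524

Derivation:
Initial: x=6.0000 theta=-0.4000
After 1 (propagate distance d=8): x=2.8000 theta=-0.4000
After 2 (thin lens f=-36): x=2.8000 theta=-29/90 (≈-0.3222)
After 3 (propagate distance d=38): x=-85/9 (≈-9.4444) theta=-29/90 (≈-0.3222)
After 4 (thin lens f=35): x=-85/9 (≈-9.4444) theta=-11/210 (≈-0.0524)
After 5 (propagate distance d=5): x=-1223/126 (≈-9.7063) theta=-11/210 (≈-0.0524)
Rounded to 4 decimal places: x = -9.7063, theta = -0.0524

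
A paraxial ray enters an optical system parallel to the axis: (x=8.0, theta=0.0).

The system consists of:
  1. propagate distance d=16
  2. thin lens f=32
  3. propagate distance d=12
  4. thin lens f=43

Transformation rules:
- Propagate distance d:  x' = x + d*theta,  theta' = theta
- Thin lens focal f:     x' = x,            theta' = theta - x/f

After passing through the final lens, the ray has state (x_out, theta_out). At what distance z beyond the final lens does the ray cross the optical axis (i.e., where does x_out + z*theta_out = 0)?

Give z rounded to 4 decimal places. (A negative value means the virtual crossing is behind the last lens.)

Answer: 13.6508

Derivation:
Initial: x=8.0000 theta=0.0000
After 1 (propagate distance d=16): x=8.0000 theta=0.0000
After 2 (thin lens f=32): x=8.0000 theta=-0.2500
After 3 (propagate distance d=12): x=5.0000 theta=-0.2500
After 4 (thin lens f=43): x=5.0000 theta=-63/172 (≈-0.3663)
z_focus = -x_out/theta_out = -(5.0000)/(-63/172) = 860/63 ≈ 13.6508
Rounded to 4 decimal places: z = 13.6508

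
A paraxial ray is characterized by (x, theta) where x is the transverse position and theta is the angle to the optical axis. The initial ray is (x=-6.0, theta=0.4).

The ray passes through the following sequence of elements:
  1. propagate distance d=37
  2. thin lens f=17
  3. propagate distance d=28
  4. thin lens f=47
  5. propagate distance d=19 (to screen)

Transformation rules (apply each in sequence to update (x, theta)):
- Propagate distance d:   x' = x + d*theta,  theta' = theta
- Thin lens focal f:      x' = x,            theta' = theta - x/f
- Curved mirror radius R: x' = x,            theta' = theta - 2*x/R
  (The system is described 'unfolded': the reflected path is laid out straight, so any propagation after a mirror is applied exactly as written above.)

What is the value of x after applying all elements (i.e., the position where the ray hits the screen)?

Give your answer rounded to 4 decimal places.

Answer: 1.0448

Derivation:
Initial: x=-6.0000 theta=0.4000
After 1 (propagate distance d=37): x=8.8000 theta=0.4000
After 2 (thin lens f=17): x=8.8000 theta=-2/17 (≈-0.1176)
After 3 (propagate distance d=28): x=468/85 (≈5.5059) theta=-2/17 (≈-0.1176)
After 4 (thin lens f=47): x=468/85 (≈5.5059) theta=-938/3995 (≈-0.2348)
After 5 (propagate distance d=19 (to screen)): x=4174/3995 (≈1.0448) theta=-938/3995 (≈-0.2348)
Rounded to 4 decimal places: x = 1.0448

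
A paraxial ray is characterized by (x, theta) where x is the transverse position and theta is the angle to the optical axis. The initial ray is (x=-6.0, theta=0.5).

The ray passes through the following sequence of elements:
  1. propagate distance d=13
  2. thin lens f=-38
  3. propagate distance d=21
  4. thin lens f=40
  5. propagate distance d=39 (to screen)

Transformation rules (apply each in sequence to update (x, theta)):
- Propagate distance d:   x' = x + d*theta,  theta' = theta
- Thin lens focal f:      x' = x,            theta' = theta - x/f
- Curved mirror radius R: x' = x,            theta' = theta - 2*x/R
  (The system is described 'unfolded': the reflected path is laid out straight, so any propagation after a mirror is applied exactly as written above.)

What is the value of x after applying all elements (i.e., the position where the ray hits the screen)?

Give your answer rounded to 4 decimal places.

Initial: x=-6.0000 theta=0.5000
After 1 (propagate distance d=13): x=0.5000 theta=0.5000
After 2 (thin lens f=-38): x=0.5000 theta=39/76 (≈0.5132)
After 3 (propagate distance d=21): x=857/76 (≈11.2763) theta=39/76 (≈0.5132)
After 4 (thin lens f=40): x=857/76 (≈11.2763) theta=37/160 (≈0.2313)
After 5 (propagate distance d=39 (to screen)): x=61697/3040 (≈20.2951) theta=37/160 (≈0.2313)
Rounded to 4 decimal places: x = 20.2951

Answer: 20.2951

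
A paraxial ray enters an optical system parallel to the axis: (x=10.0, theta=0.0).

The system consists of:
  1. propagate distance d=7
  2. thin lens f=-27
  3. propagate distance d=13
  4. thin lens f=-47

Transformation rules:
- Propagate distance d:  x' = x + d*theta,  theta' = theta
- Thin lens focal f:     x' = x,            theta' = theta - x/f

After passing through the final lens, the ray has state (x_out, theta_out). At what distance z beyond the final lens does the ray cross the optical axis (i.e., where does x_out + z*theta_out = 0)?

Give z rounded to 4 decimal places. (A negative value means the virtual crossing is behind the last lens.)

Answer: -21.6092

Derivation:
Initial: x=10.0000 theta=0.0000
After 1 (propagate distance d=7): x=10.0000 theta=0.0000
After 2 (thin lens f=-27): x=10.0000 theta=10/27 (≈0.3704)
After 3 (propagate distance d=13): x=400/27 (≈14.8148) theta=10/27 (≈0.3704)
After 4 (thin lens f=-47): x=400/27 (≈14.8148) theta=290/423 (≈0.6856)
z_focus = -x_out/theta_out = -(400/27)/(290/423) = -1880/87 ≈ -21.6092
Rounded to 4 decimal places: z = -21.6092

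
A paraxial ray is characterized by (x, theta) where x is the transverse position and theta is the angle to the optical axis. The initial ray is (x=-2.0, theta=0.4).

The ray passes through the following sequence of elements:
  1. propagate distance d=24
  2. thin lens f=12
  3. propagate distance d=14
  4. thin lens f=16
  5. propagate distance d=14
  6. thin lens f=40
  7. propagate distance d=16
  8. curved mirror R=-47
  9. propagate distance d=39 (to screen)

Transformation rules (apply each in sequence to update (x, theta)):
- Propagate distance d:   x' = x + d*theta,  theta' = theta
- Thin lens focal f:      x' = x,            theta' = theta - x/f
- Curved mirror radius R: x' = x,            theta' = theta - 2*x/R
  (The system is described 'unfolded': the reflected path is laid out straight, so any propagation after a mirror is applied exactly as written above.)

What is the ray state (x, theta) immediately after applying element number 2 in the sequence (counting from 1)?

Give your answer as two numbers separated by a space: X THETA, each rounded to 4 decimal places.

Answer: 7.6000 -0.2333

Derivation:
Initial: x=-2.0000 theta=0.4000
After 1 (propagate distance d=24): x=7.6000 theta=0.4000
After 2 (thin lens f=12): x=7.6000 theta=-7/30 (≈-0.2333)
Rounded to 4 decimal places: x = 7.6000, theta = -0.2333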